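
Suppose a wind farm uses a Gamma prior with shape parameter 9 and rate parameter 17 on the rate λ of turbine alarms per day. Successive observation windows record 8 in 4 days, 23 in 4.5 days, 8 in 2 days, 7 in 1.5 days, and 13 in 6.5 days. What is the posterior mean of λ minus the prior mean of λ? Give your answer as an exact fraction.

Total count: 8 + 23 + 8 + 7 + 13 = 59.
Total exposure: 4 + 4.5 + 2 + 1.5 + 6.5 = 18.5 days.
By Gamma–Poisson conjugacy, the posterior is Gamma(α + Σx, β + Σt) = Gamma(9 + 59, 17 + 18.5) = Gamma(68, 71/2).
Posterior mean = 68/(71/2) = 136/71; prior mean = 9/17 = 9/17. Difference = 136/71 − 9/17 = 1673/1207.

1673/1207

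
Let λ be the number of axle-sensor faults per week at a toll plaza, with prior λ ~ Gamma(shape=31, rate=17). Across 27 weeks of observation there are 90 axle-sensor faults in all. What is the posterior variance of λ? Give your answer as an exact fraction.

Total count 90 over total exposure 27 weeks.
By Gamma–Poisson conjugacy, the posterior is Gamma(α + Σx, β + Σt) = Gamma(31 + 90, 17 + 27) = Gamma(121, 44).
Posterior variance = α'/β'² = 121/1936 = 1/16.

1/16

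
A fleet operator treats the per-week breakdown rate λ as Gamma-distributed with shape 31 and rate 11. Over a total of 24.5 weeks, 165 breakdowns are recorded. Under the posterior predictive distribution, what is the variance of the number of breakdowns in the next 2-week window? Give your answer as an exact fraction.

Total count 165 over total exposure 24.5 weeks.
By Gamma–Poisson conjugacy, the posterior is Gamma(α + Σx, β + Σt) = Gamma(31 + 165, 11 + 24.5) = Gamma(196, 71/2).
The posterior predictive for a window of length T is Negative Binomial with variance T·α'·(β'+T)/β'² = 2·196·(75/2)/(5041/4) = 58800/5041.

58800/5041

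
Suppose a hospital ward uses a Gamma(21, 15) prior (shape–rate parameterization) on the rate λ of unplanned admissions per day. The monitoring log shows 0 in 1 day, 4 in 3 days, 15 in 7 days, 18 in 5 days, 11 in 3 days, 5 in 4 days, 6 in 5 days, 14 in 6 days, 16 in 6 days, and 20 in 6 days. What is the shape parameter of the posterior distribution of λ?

Total count: 0 + 4 + 15 + 18 + 11 + 5 + 6 + 14 + 16 + 20 = 109.
Total exposure: 1 + 3 + 7 + 5 + 3 + 4 + 5 + 6 + 6 + 6 = 46 days.
By Gamma–Poisson conjugacy, the posterior is Gamma(α + Σx, β + Σt) = Gamma(21 + 109, 15 + 46) = Gamma(130, 61).

130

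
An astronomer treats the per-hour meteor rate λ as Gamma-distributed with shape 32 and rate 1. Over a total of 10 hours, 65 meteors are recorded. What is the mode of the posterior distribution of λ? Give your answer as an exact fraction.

96/11

Total count 65 over total exposure 10 hours.
By Gamma–Poisson conjugacy, the posterior is Gamma(α + Σx, β + Σt) = Gamma(32 + 65, 1 + 10) = Gamma(97, 11).
Posterior mode = (α'−1)/β' = 96/11.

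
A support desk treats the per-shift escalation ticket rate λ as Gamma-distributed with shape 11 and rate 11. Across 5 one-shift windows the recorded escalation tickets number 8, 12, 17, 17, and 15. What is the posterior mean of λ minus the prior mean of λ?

Total count: 8 + 12 + 17 + 17 + 15 = 69.
Total exposure: 5 shifts.
Gamma(α, β) with Poisson data over total exposure Σt gives posterior Gamma(α+Σx, β+Σt) = Gamma(80, 16).
Posterior mean = 80/16 = 5; prior mean = 11/11 = 1. Difference = 5 − 1 = 4.

4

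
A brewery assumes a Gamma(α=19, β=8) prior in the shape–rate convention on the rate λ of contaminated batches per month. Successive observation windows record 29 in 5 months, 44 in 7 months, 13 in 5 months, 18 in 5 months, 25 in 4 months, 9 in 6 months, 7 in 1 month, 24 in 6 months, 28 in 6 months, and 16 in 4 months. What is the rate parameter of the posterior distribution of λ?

57

Total count: 29 + 44 + 13 + 18 + 25 + 9 + 7 + 24 + 28 + 16 = 213.
Total exposure: 5 + 7 + 5 + 5 + 4 + 6 + 1 + 6 + 6 + 4 = 49 months.
Posterior: α' = 19 + 213 = 232, β' = 8 + 49 = 57.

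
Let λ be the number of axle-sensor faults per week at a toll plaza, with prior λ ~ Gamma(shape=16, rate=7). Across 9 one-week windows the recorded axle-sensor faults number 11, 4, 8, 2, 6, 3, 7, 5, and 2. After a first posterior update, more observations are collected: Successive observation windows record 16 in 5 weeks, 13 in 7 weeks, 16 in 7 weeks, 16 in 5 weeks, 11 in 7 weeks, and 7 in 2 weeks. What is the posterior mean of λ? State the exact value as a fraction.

Total count: 11 + 4 + 8 + 2 + 6 + 3 + 7 + 5 + 2 = 48.
Total exposure: 9 weeks.
After the first batch: Gamma(16 + 48, 7 + 9) = Gamma(64, 16).
Total count: 16 + 13 + 16 + 16 + 11 + 7 = 79.
Total exposure: 5 + 7 + 7 + 5 + 7 + 2 = 33 weeks.
After the second batch: Gamma(64 + 79, 16 + 33) = Gamma(143, 49).
Posterior mean = α'/β' = 143/49.

143/49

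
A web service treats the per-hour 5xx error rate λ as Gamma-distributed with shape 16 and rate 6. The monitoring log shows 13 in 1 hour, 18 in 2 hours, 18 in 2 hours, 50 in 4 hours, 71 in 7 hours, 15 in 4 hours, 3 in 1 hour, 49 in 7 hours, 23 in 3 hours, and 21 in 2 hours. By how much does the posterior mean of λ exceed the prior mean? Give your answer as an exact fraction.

Total count: 13 + 18 + 18 + 50 + 71 + 15 + 3 + 49 + 23 + 21 = 281.
Total exposure: 1 + 2 + 2 + 4 + 7 + 4 + 1 + 7 + 3 + 2 = 33 hours.
By Gamma–Poisson conjugacy, the posterior is Gamma(α + Σx, β + Σt) = Gamma(16 + 281, 6 + 33) = Gamma(297, 39).
Posterior mean = 297/39 = 99/13; prior mean = 16/6 = 8/3. Difference = 99/13 − 8/3 = 193/39.

193/39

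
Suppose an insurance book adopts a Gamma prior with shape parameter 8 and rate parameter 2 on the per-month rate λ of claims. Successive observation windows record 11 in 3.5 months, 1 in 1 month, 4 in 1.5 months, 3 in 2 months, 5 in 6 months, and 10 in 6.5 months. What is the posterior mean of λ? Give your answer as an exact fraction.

Total count: 11 + 1 + 4 + 3 + 5 + 10 = 34.
Total exposure: 3.5 + 1 + 1.5 + 2 + 6 + 6.5 = 20.5 months.
The Gamma prior is conjugate for the Poisson rate, so λ | data ~ Gamma(8+34, 2+20.5) = Gamma(42, 45/2).
Posterior mean = α'/β' = 42/(45/2) = 28/15.

28/15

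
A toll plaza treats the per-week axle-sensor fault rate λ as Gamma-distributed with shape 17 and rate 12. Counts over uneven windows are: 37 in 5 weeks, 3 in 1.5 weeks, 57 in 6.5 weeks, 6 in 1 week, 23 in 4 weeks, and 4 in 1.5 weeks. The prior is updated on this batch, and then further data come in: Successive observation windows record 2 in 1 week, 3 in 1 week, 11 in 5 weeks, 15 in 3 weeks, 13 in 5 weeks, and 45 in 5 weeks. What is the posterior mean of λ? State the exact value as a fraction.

472/103

Total count: 37 + 3 + 57 + 6 + 23 + 4 = 130.
Total exposure: 5 + 1.5 + 6.5 + 1 + 4 + 1.5 = 19.5 weeks.
After the first batch: Gamma(17 + 130, 12 + 19.5) = Gamma(147, 63/2).
Total count: 2 + 3 + 11 + 15 + 13 + 45 = 89.
Total exposure: 1 + 1 + 5 + 3 + 5 + 5 = 20 weeks.
After the second batch: Gamma(147 + 89, 63/2 + 20) = Gamma(236, 103/2).
Posterior mean = α'/β' = 236/(103/2) = 472/103.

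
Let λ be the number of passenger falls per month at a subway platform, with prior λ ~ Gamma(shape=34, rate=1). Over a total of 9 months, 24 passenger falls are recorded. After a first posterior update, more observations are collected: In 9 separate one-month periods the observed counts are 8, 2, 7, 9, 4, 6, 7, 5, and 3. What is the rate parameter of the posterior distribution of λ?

Total count 24 over total exposure 9 months.
After the first batch: Gamma(34 + 24, 1 + 9) = Gamma(58, 10).
Total count: 8 + 2 + 7 + 9 + 4 + 6 + 7 + 5 + 3 = 51.
Total exposure: 9 months.
After the second batch: Gamma(58 + 51, 10 + 9) = Gamma(109, 19).

19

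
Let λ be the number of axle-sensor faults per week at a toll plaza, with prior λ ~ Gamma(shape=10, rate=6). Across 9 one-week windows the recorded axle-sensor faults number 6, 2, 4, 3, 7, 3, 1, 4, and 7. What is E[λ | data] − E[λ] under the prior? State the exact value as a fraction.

Total count: 6 + 2 + 4 + 3 + 7 + 3 + 1 + 4 + 7 = 37.
Total exposure: 9 weeks.
The Gamma prior is conjugate for the Poisson rate, so λ | data ~ Gamma(10+37, 6+9) = Gamma(47, 15).
Posterior mean = 47/15 = 47/15; prior mean = 10/6 = 5/3. Difference = 47/15 − 5/3 = 22/15.

22/15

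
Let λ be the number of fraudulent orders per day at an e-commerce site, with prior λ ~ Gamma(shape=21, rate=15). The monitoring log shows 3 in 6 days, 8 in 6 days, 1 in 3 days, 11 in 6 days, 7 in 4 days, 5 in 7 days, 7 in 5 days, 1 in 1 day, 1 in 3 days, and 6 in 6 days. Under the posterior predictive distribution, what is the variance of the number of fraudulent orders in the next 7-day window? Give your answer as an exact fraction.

34293/3844

Total count: 3 + 8 + 1 + 11 + 7 + 5 + 7 + 1 + 1 + 6 = 50.
Total exposure: 6 + 6 + 3 + 6 + 4 + 7 + 5 + 1 + 3 + 6 = 47 days.
Gamma(α, β) with Poisson data over total exposure Σt gives posterior Gamma(α+Σx, β+Σt) = Gamma(71, 62).
The posterior predictive for a window of length T is Negative Binomial with variance T·α'·(β'+T)/β'² = 7·71·69/3844 = 34293/3844.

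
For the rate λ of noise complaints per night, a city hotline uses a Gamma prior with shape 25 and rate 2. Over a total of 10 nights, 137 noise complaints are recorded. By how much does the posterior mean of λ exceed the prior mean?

Total count 137 over total exposure 10 nights.
Conjugate update: add total count to the shape and total exposure to the rate, giving Gamma(162, 12).
Posterior mean = 162/12 = 27/2; prior mean = 25/2 = 25/2. Difference = 27/2 − 25/2 = 1.

1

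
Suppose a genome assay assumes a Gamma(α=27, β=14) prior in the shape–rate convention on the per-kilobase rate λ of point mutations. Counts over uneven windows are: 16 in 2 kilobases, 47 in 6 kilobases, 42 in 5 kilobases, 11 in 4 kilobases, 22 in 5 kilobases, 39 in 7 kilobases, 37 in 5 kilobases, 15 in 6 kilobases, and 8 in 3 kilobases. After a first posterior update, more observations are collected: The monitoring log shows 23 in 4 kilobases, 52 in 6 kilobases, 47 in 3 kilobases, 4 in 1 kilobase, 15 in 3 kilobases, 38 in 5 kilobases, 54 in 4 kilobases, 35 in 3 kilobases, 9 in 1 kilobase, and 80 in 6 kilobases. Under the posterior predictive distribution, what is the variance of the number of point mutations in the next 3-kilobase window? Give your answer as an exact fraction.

Total count: 16 + 47 + 42 + 11 + 22 + 39 + 37 + 15 + 8 = 237.
Total exposure: 2 + 6 + 5 + 4 + 5 + 7 + 5 + 6 + 3 = 43 kilobases.
After the first batch: Gamma(27 + 237, 14 + 43) = Gamma(264, 57).
Total count: 23 + 52 + 47 + 4 + 15 + 38 + 54 + 35 + 9 + 80 = 357.
Total exposure: 4 + 6 + 3 + 1 + 3 + 5 + 4 + 3 + 1 + 6 = 36 kilobases.
After the second batch: Gamma(264 + 357, 57 + 36) = Gamma(621, 93).
The posterior predictive for a window of length T is Negative Binomial with variance T·α'·(β'+T)/β'² = 3·621·96/8649 = 19872/961.

19872/961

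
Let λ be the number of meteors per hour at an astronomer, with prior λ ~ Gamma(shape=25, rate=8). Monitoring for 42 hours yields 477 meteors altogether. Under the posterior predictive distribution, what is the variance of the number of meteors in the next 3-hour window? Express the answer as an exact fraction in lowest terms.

39909/1250

Total count 477 over total exposure 42 hours.
Posterior: α' = 25 + 477 = 502, β' = 8 + 42 = 50.
The posterior predictive for a window of length T is Negative Binomial with variance T·α'·(β'+T)/β'² = 3·502·53/2500 = 39909/1250.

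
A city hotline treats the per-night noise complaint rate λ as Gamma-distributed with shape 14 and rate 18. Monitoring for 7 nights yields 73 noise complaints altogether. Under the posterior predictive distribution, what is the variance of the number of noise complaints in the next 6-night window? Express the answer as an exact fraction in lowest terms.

Total count 73 over total exposure 7 nights.
By Gamma–Poisson conjugacy, the posterior is Gamma(α + Σx, β + Σt) = Gamma(14 + 73, 18 + 7) = Gamma(87, 25).
The posterior predictive for a window of length T is Negative Binomial with variance T·α'·(β'+T)/β'² = 6·87·31/625 = 16182/625.

16182/625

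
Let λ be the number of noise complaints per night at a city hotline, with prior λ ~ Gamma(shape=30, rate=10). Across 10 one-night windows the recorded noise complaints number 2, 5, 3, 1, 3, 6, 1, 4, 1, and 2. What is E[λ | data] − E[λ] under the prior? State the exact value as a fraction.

Total count: 2 + 5 + 3 + 1 + 3 + 6 + 1 + 4 + 1 + 2 = 28.
Total exposure: 10 nights.
By Gamma–Poisson conjugacy, the posterior is Gamma(α + Σx, β + Σt) = Gamma(30 + 28, 10 + 10) = Gamma(58, 20).
Posterior mean = 58/20 = 29/10; prior mean = 30/10 = 3. Difference = 29/10 − 3 = -1/10.

-1/10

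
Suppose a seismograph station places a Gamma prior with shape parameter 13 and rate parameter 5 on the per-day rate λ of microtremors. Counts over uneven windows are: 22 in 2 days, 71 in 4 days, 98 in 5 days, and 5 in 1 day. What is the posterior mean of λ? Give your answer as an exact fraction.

209/17

Total count: 22 + 71 + 98 + 5 = 196.
Total exposure: 2 + 4 + 5 + 1 = 12 days.
By Gamma–Poisson conjugacy, the posterior is Gamma(α + Σx, β + Σt) = Gamma(13 + 196, 5 + 12) = Gamma(209, 17).
Posterior mean = α'/β' = 209/17.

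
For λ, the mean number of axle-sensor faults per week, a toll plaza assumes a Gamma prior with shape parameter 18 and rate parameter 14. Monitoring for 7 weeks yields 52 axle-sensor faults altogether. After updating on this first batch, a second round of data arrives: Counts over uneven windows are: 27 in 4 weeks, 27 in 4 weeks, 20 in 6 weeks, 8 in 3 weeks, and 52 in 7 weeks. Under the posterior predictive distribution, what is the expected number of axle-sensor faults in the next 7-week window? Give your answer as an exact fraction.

476/15

Total count 52 over total exposure 7 weeks.
After the first batch: Gamma(18 + 52, 14 + 7) = Gamma(70, 21).
Total count: 27 + 27 + 20 + 8 + 52 = 134.
Total exposure: 4 + 4 + 6 + 3 + 7 = 24 weeks.
After the second batch: Gamma(70 + 134, 21 + 24) = Gamma(204, 45).
Predictive mean over a 7-week window = T·E[λ|data] = 7·204/45 = 476/15.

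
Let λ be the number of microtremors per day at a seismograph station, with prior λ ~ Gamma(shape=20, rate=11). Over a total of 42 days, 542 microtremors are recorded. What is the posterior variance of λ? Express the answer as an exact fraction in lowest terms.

562/2809

Total count 542 over total exposure 42 days.
Conjugate update: add total count to the shape and total exposure to the rate, giving Gamma(562, 53).
Posterior variance = α'/β'² = 562/2809.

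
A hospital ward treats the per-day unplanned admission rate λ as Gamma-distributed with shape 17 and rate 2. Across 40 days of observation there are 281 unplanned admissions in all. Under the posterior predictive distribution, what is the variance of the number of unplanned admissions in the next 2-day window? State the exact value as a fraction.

Total count 281 over total exposure 40 days.
Gamma(α, β) with Poisson data over total exposure Σt gives posterior Gamma(α+Σx, β+Σt) = Gamma(298, 42).
The posterior predictive for a window of length T is Negative Binomial with variance T·α'·(β'+T)/β'² = 2·298·44/1764 = 6556/441.

6556/441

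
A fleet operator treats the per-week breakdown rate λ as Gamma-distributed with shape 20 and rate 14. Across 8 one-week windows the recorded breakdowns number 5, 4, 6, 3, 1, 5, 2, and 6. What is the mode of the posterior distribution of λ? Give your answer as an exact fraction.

Total count: 5 + 4 + 6 + 3 + 1 + 5 + 2 + 6 = 32.
Total exposure: 8 weeks.
The Gamma prior is conjugate for the Poisson rate, so λ | data ~ Gamma(20+32, 14+8) = Gamma(52, 22).
Posterior mode = (α'−1)/β' = 51/22.

51/22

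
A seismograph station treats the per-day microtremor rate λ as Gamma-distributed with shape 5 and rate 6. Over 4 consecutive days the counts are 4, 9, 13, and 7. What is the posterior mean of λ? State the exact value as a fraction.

19/5

Total count: 4 + 9 + 13 + 7 = 33.
Total exposure: 4 days.
By Gamma–Poisson conjugacy, the posterior is Gamma(α + Σx, β + Σt) = Gamma(5 + 33, 6 + 4) = Gamma(38, 10).
Posterior mean = α'/β' = 38/10 = 19/5.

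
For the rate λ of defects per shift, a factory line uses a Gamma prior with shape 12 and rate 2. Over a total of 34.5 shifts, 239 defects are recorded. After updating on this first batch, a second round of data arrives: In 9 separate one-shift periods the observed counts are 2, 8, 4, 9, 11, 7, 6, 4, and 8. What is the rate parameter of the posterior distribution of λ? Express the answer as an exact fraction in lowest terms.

91/2

Total count 239 over total exposure 34.5 shifts.
After the first batch: Gamma(12 + 239, 2 + 34.5) = Gamma(251, 73/2).
Total count: 2 + 8 + 4 + 9 + 11 + 7 + 6 + 4 + 8 = 59.
Total exposure: 9 shifts.
After the second batch: Gamma(251 + 59, 73/2 + 9) = Gamma(310, 91/2).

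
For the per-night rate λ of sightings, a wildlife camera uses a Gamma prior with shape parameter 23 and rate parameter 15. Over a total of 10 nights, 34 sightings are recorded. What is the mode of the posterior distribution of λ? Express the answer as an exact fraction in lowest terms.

Total count 34 over total exposure 10 nights.
Posterior: α' = 23 + 34 = 57, β' = 15 + 10 = 25.
Posterior mode = (α'−1)/β' = 56/25.

56/25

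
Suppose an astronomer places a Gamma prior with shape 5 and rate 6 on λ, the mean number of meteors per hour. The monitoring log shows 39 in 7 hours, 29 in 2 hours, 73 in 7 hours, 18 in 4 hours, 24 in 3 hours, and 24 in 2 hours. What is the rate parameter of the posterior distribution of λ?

Total count: 39 + 29 + 73 + 18 + 24 + 24 = 207.
Total exposure: 7 + 2 + 7 + 4 + 3 + 2 = 25 hours.
By Gamma–Poisson conjugacy, the posterior is Gamma(α + Σx, β + Σt) = Gamma(5 + 207, 6 + 25) = Gamma(212, 31).

31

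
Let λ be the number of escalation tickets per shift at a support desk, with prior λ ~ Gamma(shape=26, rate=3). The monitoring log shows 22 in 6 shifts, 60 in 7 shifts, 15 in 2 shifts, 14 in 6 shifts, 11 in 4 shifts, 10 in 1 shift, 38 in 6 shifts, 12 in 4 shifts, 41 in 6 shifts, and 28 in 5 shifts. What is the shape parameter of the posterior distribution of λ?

277

Total count: 22 + 60 + 15 + 14 + 11 + 10 + 38 + 12 + 41 + 28 = 251.
Total exposure: 6 + 7 + 2 + 6 + 4 + 1 + 6 + 4 + 6 + 5 = 47 shifts.
Gamma(α, β) with Poisson data over total exposure Σt gives posterior Gamma(α+Σx, β+Σt) = Gamma(277, 50).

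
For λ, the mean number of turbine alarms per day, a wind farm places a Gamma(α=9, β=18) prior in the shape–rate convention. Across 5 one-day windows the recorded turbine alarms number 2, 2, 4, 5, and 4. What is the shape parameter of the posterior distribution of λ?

Total count: 2 + 2 + 4 + 5 + 4 = 17.
Total exposure: 5 days.
By Gamma–Poisson conjugacy, the posterior is Gamma(α + Σx, β + Σt) = Gamma(9 + 17, 18 + 5) = Gamma(26, 23).

26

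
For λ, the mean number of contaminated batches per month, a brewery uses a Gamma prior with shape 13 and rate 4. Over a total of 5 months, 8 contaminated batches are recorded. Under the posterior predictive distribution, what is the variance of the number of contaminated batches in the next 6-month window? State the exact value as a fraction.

Total count 8 over total exposure 5 months.
By Gamma–Poisson conjugacy, the posterior is Gamma(α + Σx, β + Σt) = Gamma(13 + 8, 4 + 5) = Gamma(21, 9).
The posterior predictive for a window of length T is Negative Binomial with variance T·α'·(β'+T)/β'² = 6·21·15/81 = 70/3.

70/3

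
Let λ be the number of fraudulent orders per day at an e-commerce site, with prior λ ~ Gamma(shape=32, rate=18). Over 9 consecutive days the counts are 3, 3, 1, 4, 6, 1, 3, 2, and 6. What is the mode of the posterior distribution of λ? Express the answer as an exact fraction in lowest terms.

20/9

Total count: 3 + 3 + 1 + 4 + 6 + 1 + 3 + 2 + 6 = 29.
Total exposure: 9 days.
Gamma(α, β) with Poisson data over total exposure Σt gives posterior Gamma(α+Σx, β+Σt) = Gamma(61, 27).
Posterior mode = (α'−1)/β' = 60/27 = 20/9.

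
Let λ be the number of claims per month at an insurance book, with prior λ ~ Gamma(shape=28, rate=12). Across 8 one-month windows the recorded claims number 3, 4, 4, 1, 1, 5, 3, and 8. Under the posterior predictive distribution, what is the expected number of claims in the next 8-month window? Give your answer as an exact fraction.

Total count: 3 + 4 + 4 + 1 + 1 + 5 + 3 + 8 = 29.
Total exposure: 8 months.
Conjugate update: add total count to the shape and total exposure to the rate, giving Gamma(57, 20).
Predictive mean over an 8-month window = T·E[λ|data] = 8·57/20 = 114/5.

114/5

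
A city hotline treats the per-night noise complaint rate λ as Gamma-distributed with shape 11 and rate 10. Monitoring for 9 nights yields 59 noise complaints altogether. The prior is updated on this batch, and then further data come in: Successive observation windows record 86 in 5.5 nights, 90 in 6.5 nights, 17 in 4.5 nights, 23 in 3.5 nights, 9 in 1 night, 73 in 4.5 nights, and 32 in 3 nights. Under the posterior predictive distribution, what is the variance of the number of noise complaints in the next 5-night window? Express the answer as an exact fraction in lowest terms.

16800/361

Total count 59 over total exposure 9 nights.
After the first batch: Gamma(11 + 59, 10 + 9) = Gamma(70, 19).
Total count: 86 + 90 + 17 + 23 + 9 + 73 + 32 = 330.
Total exposure: 5.5 + 6.5 + 4.5 + 3.5 + 1 + 4.5 + 3 = 28.5 nights.
After the second batch: Gamma(70 + 330, 19 + 28.5) = Gamma(400, 95/2).
The posterior predictive for a window of length T is Negative Binomial with variance T·α'·(β'+T)/β'² = 5·400·(105/2)/(9025/4) = 16800/361.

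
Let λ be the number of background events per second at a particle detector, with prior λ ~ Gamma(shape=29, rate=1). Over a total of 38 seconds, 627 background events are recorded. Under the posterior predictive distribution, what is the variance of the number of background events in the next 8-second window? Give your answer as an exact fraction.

Total count 627 over total exposure 38 seconds.
The Gamma prior is conjugate for the Poisson rate, so λ | data ~ Gamma(29+627, 1+38) = Gamma(656, 39).
The posterior predictive for a window of length T is Negative Binomial with variance T·α'·(β'+T)/β'² = 8·656·47/1521 = 246656/1521.

246656/1521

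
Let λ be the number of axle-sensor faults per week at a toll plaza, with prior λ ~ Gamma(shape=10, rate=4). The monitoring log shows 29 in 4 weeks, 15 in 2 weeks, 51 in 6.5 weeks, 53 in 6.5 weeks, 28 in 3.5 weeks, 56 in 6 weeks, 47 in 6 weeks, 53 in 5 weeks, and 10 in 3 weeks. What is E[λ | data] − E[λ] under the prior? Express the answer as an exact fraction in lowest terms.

Total count: 29 + 15 + 51 + 53 + 28 + 56 + 47 + 53 + 10 = 342.
Total exposure: 4 + 2 + 6.5 + 6.5 + 3.5 + 6 + 6 + 5 + 3 = 42.5 weeks.
Conjugate update: add total count to the shape and total exposure to the rate, giving Gamma(352, 93/2).
Posterior mean = 352/(93/2) = 704/93; prior mean = 10/4 = 5/2. Difference = 704/93 − 5/2 = 943/186.

943/186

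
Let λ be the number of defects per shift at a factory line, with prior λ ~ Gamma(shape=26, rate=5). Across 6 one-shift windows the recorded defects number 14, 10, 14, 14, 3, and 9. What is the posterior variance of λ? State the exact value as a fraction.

Total count: 14 + 10 + 14 + 14 + 3 + 9 = 64.
Total exposure: 6 shifts.
The Gamma prior is conjugate for the Poisson rate, so λ | data ~ Gamma(26+64, 5+6) = Gamma(90, 11).
Posterior variance = α'/β'² = 90/121.

90/121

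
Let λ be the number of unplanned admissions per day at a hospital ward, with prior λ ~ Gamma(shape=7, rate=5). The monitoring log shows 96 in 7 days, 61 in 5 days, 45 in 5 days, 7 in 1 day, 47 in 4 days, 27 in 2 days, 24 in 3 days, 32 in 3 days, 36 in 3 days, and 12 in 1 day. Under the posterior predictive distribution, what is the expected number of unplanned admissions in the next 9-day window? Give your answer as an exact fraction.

Total count: 96 + 61 + 45 + 7 + 47 + 27 + 24 + 32 + 36 + 12 = 387.
Total exposure: 7 + 5 + 5 + 1 + 4 + 2 + 3 + 3 + 3 + 1 = 34 days.
Gamma(α, β) with Poisson data over total exposure Σt gives posterior Gamma(α+Σx, β+Σt) = Gamma(394, 39).
Predictive mean over a 9-day window = T·E[λ|data] = 9·394/39 = 1182/13.

1182/13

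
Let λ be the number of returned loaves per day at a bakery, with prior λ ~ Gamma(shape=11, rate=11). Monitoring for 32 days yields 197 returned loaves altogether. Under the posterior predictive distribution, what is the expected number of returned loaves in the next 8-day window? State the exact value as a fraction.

1664/43

Total count 197 over total exposure 32 days.
Posterior: α' = 11 + 197 = 208, β' = 11 + 32 = 43.
Predictive mean over an 8-day window = T·E[λ|data] = 8·208/43 = 1664/43.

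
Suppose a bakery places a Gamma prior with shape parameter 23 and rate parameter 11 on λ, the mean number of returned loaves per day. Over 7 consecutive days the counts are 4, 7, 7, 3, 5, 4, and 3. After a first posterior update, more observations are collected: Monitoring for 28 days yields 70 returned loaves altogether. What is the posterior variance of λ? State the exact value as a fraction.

Total count: 4 + 7 + 7 + 3 + 5 + 4 + 3 = 33.
Total exposure: 7 days.
After the first batch: Gamma(23 + 33, 11 + 7) = Gamma(56, 18).
Total count 70 over total exposure 28 days.
After the second batch: Gamma(56 + 70, 18 + 28) = Gamma(126, 46).
Posterior variance = α'/β'² = 126/2116 = 63/1058.

63/1058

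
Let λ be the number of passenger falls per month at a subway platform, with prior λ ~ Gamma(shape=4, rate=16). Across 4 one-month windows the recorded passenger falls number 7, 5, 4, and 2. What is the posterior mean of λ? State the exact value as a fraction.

11/10

Total count: 7 + 5 + 4 + 2 = 18.
Total exposure: 4 months.
Posterior: α' = 4 + 18 = 22, β' = 16 + 4 = 20.
Posterior mean = α'/β' = 22/20 = 11/10.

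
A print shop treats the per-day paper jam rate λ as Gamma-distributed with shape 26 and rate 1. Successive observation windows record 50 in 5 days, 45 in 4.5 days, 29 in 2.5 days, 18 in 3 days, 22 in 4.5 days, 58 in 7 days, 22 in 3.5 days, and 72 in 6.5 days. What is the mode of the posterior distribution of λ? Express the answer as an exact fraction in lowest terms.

Total count: 50 + 45 + 29 + 18 + 22 + 58 + 22 + 72 = 316.
Total exposure: 5 + 4.5 + 2.5 + 3 + 4.5 + 7 + 3.5 + 6.5 = 36.5 days.
Gamma(α, β) with Poisson data over total exposure Σt gives posterior Gamma(α+Σx, β+Σt) = Gamma(342, 75/2).
Posterior mode = (α'−1)/β' = 341/(75/2) = 682/75.

682/75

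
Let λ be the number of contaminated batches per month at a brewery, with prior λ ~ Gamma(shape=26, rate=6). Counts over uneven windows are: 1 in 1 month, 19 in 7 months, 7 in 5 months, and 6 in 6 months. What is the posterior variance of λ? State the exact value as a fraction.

Total count: 1 + 19 + 7 + 6 = 33.
Total exposure: 1 + 7 + 5 + 6 = 19 months.
By Gamma–Poisson conjugacy, the posterior is Gamma(α + Σx, β + Σt) = Gamma(26 + 33, 6 + 19) = Gamma(59, 25).
Posterior variance = α'/β'² = 59/625.

59/625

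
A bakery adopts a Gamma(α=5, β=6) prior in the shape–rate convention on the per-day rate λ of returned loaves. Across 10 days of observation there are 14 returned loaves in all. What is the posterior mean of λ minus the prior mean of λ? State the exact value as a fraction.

Total count 14 over total exposure 10 days.
Posterior: α' = 5 + 14 = 19, β' = 6 + 10 = 16.
Posterior mean = 19/16 = 19/16; prior mean = 5/6 = 5/6. Difference = 19/16 − 5/6 = 17/48.

17/48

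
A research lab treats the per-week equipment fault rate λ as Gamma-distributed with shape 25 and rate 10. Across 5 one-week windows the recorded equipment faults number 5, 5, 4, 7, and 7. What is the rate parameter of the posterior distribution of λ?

Total count: 5 + 5 + 4 + 7 + 7 = 28.
Total exposure: 5 weeks.
By Gamma–Poisson conjugacy, the posterior is Gamma(α + Σx, β + Σt) = Gamma(25 + 28, 10 + 5) = Gamma(53, 15).

15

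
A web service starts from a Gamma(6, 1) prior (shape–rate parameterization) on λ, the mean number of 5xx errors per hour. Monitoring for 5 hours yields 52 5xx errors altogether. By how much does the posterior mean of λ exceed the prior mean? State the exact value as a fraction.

Total count 52 over total exposure 5 hours.
Gamma(α, β) with Poisson data over total exposure Σt gives posterior Gamma(α+Σx, β+Σt) = Gamma(58, 6).
Posterior mean = 58/6 = 29/3; prior mean = 6/1 = 6. Difference = 29/3 − 6 = 11/3.

11/3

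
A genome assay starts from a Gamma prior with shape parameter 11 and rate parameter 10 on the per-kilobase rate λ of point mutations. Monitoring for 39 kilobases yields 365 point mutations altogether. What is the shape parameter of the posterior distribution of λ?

Total count 365 over total exposure 39 kilobases.
The Gamma prior is conjugate for the Poisson rate, so λ | data ~ Gamma(11+365, 10+39) = Gamma(376, 49).

376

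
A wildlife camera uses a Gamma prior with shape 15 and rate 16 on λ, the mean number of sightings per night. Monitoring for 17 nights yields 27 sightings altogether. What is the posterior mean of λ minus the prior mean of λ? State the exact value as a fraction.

Total count 27 over total exposure 17 nights.
The Gamma prior is conjugate for the Poisson rate, so λ | data ~ Gamma(15+27, 16+17) = Gamma(42, 33).
Posterior mean = 42/33 = 14/11; prior mean = 15/16 = 15/16. Difference = 14/11 − 15/16 = 59/176.

59/176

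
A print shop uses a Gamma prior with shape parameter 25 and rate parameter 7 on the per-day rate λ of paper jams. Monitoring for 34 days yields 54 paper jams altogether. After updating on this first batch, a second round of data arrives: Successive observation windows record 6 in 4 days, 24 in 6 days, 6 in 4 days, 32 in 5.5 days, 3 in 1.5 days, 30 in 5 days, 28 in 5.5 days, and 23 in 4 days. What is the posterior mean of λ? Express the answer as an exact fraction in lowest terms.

Total count 54 over total exposure 34 days.
After the first batch: Gamma(25 + 54, 7 + 34) = Gamma(79, 41).
Total count: 6 + 24 + 6 + 32 + 3 + 30 + 28 + 23 = 152.
Total exposure: 4 + 6 + 4 + 5.5 + 1.5 + 5 + 5.5 + 4 = 35.5 days.
After the second batch: Gamma(79 + 152, 41 + 35.5) = Gamma(231, 153/2).
Posterior mean = α'/β' = 231/(153/2) = 154/51.

154/51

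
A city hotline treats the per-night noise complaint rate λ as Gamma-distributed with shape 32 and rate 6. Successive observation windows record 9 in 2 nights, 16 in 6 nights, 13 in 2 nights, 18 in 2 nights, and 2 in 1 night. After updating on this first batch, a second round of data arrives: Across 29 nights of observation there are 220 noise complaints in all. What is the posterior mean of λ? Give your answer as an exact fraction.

Total count: 9 + 16 + 13 + 18 + 2 = 58.
Total exposure: 2 + 6 + 2 + 2 + 1 = 13 nights.
After the first batch: Gamma(32 + 58, 6 + 13) = Gamma(90, 19).
Total count 220 over total exposure 29 nights.
After the second batch: Gamma(90 + 220, 19 + 29) = Gamma(310, 48).
Posterior mean = α'/β' = 310/48 = 155/24.

155/24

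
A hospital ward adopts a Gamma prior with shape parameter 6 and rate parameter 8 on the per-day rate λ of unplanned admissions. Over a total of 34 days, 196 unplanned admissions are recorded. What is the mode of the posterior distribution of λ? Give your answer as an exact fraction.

Total count 196 over total exposure 34 days.
The Gamma prior is conjugate for the Poisson rate, so λ | data ~ Gamma(6+196, 8+34) = Gamma(202, 42).
Posterior mode = (α'−1)/β' = 201/42 = 67/14.

67/14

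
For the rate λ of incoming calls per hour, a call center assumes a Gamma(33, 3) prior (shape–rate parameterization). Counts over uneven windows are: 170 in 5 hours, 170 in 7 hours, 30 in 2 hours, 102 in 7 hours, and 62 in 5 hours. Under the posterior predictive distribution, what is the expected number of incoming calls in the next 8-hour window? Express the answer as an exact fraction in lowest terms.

Total count: 170 + 170 + 30 + 102 + 62 = 534.
Total exposure: 5 + 7 + 2 + 7 + 5 = 26 hours.
Conjugate update: add total count to the shape and total exposure to the rate, giving Gamma(567, 29).
Predictive mean over an 8-hour window = T·E[λ|data] = 8·567/29 = 4536/29.

4536/29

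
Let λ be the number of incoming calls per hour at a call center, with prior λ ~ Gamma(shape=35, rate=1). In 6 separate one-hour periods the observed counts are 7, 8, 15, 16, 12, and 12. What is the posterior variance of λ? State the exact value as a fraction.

15/7

Total count: 7 + 8 + 15 + 16 + 12 + 12 = 70.
Total exposure: 6 hours.
Conjugate update: add total count to the shape and total exposure to the rate, giving Gamma(105, 7).
Posterior variance = α'/β'² = 105/49 = 15/7.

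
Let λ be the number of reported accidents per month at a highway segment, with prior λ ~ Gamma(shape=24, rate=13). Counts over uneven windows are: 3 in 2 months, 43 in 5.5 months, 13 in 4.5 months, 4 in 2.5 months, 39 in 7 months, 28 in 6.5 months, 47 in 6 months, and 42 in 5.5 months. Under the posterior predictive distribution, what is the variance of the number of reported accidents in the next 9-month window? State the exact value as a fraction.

Total count: 3 + 43 + 13 + 4 + 39 + 28 + 47 + 42 = 219.
Total exposure: 2 + 5.5 + 4.5 + 2.5 + 7 + 6.5 + 6 + 5.5 = 39.5 months.
By Gamma–Poisson conjugacy, the posterior is Gamma(α + Σx, β + Σt) = Gamma(24 + 219, 13 + 39.5) = Gamma(243, 105/2).
The posterior predictive for a window of length T is Negative Binomial with variance T·α'·(β'+T)/β'² = 9·243·(123/2)/(11025/4) = 59778/1225.

59778/1225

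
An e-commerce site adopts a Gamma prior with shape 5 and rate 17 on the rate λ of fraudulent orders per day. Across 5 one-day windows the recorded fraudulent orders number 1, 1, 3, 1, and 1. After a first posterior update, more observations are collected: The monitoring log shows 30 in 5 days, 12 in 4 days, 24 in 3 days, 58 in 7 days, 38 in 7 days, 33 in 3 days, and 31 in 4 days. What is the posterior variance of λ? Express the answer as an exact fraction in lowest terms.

Total count: 1 + 1 + 3 + 1 + 1 = 7.
Total exposure: 5 days.
After the first batch: Gamma(5 + 7, 17 + 5) = Gamma(12, 22).
Total count: 30 + 12 + 24 + 58 + 38 + 33 + 31 = 226.
Total exposure: 5 + 4 + 3 + 7 + 7 + 3 + 4 = 33 days.
After the second batch: Gamma(12 + 226, 22 + 33) = Gamma(238, 55).
Posterior variance = α'/β'² = 238/3025.

238/3025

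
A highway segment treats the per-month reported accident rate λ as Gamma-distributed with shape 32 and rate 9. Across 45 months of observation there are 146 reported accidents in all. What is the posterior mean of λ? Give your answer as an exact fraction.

Total count 146 over total exposure 45 months.
Gamma(α, β) with Poisson data over total exposure Σt gives posterior Gamma(α+Σx, β+Σt) = Gamma(178, 54).
Posterior mean = α'/β' = 178/54 = 89/27.

89/27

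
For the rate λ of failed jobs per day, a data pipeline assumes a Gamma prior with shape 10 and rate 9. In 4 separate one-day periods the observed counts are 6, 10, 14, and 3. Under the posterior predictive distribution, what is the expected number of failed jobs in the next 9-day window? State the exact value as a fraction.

387/13

Total count: 6 + 10 + 14 + 3 = 33.
Total exposure: 4 days.
Posterior: α' = 10 + 33 = 43, β' = 9 + 4 = 13.
Predictive mean over a 9-day window = T·E[λ|data] = 9·43/13 = 387/13.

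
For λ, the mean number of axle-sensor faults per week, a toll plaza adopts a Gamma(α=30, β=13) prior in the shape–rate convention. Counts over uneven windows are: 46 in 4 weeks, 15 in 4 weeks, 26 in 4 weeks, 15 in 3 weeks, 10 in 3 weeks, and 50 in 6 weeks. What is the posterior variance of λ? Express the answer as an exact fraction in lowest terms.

Total count: 46 + 15 + 26 + 15 + 10 + 50 = 162.
Total exposure: 4 + 4 + 4 + 3 + 3 + 6 = 24 weeks.
By Gamma–Poisson conjugacy, the posterior is Gamma(α + Σx, β + Σt) = Gamma(30 + 162, 13 + 24) = Gamma(192, 37).
Posterior variance = α'/β'² = 192/1369.

192/1369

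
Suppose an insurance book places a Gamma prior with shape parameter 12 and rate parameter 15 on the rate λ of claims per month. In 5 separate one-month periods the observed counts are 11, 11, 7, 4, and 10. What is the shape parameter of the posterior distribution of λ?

Total count: 11 + 11 + 7 + 4 + 10 = 43.
Total exposure: 5 months.
The Gamma prior is conjugate for the Poisson rate, so λ | data ~ Gamma(12+43, 15+5) = Gamma(55, 20).

55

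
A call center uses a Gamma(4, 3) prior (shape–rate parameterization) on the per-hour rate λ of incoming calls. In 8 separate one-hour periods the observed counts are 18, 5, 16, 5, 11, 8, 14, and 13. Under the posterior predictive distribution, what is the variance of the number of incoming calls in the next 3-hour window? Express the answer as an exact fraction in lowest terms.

3948/121

Total count: 18 + 5 + 16 + 5 + 11 + 8 + 14 + 13 = 90.
Total exposure: 8 hours.
By Gamma–Poisson conjugacy, the posterior is Gamma(α + Σx, β + Σt) = Gamma(4 + 90, 3 + 8) = Gamma(94, 11).
The posterior predictive for a window of length T is Negative Binomial with variance T·α'·(β'+T)/β'² = 3·94·14/121 = 3948/121.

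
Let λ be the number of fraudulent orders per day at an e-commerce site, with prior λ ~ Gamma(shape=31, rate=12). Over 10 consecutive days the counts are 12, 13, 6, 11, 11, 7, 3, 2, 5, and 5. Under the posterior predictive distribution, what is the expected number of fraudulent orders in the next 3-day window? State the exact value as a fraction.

159/11

Total count: 12 + 13 + 6 + 11 + 11 + 7 + 3 + 2 + 5 + 5 = 75.
Total exposure: 10 days.
Conjugate update: add total count to the shape and total exposure to the rate, giving Gamma(106, 22).
Predictive mean over a 3-day window = T·E[λ|data] = 3·106/22 = 159/11.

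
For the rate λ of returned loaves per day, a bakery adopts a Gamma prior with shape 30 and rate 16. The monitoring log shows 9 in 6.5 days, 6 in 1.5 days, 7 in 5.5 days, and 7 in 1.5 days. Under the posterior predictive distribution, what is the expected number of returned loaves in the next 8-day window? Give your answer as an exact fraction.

Total count: 9 + 6 + 7 + 7 = 29.
Total exposure: 6.5 + 1.5 + 5.5 + 1.5 = 15 days.
The Gamma prior is conjugate for the Poisson rate, so λ | data ~ Gamma(30+29, 16+15) = Gamma(59, 31).
Predictive mean over an 8-day window = T·E[λ|data] = 8·59/31 = 472/31.

472/31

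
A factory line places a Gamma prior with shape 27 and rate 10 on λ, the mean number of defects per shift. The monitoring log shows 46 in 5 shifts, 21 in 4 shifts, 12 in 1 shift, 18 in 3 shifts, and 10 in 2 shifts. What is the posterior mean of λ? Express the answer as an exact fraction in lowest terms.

134/25

Total count: 46 + 21 + 12 + 18 + 10 = 107.
Total exposure: 5 + 4 + 1 + 3 + 2 = 15 shifts.
By Gamma–Poisson conjugacy, the posterior is Gamma(α + Σx, β + Σt) = Gamma(27 + 107, 10 + 15) = Gamma(134, 25).
Posterior mean = α'/β' = 134/25.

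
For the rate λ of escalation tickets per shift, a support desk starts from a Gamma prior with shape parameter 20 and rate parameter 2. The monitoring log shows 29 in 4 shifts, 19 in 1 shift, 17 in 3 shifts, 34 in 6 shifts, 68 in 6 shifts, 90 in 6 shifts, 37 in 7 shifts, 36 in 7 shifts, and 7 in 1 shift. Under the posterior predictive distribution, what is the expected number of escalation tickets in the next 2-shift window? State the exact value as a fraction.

Total count: 29 + 19 + 17 + 34 + 68 + 90 + 37 + 36 + 7 = 337.
Total exposure: 4 + 1 + 3 + 6 + 6 + 6 + 7 + 7 + 1 = 41 shifts.
Gamma(α, β) with Poisson data over total exposure Σt gives posterior Gamma(α+Σx, β+Σt) = Gamma(357, 43).
Predictive mean over a 2-shift window = T·E[λ|data] = 2·357/43 = 714/43.

714/43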